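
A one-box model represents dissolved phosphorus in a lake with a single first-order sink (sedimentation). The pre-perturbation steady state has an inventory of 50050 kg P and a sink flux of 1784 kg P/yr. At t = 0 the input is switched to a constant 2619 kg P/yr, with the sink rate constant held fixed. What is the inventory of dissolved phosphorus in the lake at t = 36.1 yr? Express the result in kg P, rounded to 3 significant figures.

67000 kg P

τ = M₀/F₀ = 50050/1784 = 28.05 yr; rate constant k = 1/τ.
New steady state M_∞ = F₁/k = F₁·τ = 2619 × 28.05 = 73476 kg P.
M(t) = M_∞ + (M₀ − M_∞)·e^(−t/τ); t/τ = 36.1/28.05 = 1.287, so e^(−t/τ) = 0.2762.
M(t) = 73476 − 23430 × 0.2762 = 67006 kg P.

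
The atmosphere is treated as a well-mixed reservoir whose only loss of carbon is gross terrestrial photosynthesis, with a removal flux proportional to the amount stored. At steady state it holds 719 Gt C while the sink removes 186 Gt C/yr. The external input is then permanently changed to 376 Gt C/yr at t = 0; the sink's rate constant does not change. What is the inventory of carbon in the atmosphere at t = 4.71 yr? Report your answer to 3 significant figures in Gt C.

1240 Gt C

τ = M₀/F₀ = 719/186 = 3.866 yr; rate constant k = 1/τ.
New steady state M_∞ = F₁/k = F₁·τ = 376 × 3.866 = 1453.5 Gt C.
M(t) = M_∞ + (M₀ − M_∞)·e^(−t/τ); t/τ = 4.71/3.866 = 1.218, so e^(−t/τ) = 0.2957.
M(t) = 1453.5 − 734.5 × 0.2957 = 1236.3 Gt C.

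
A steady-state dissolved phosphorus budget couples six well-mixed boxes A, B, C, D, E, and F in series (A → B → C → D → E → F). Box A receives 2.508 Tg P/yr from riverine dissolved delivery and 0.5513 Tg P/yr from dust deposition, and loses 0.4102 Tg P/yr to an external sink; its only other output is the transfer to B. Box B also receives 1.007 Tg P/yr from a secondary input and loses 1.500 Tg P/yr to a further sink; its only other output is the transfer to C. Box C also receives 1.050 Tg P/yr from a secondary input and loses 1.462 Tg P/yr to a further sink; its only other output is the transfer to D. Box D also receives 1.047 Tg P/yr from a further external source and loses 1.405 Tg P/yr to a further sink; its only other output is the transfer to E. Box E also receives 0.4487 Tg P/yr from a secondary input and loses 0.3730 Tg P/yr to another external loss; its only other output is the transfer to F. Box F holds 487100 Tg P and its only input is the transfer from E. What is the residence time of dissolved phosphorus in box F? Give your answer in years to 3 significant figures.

Box A: F(A→B) = (2.508 + 0.5513) − 0.4102 = 2.6491 Tg P/yr.
Box B: F(B→C) = (2.6491 + 1.007) − 1.500 = 2.1561 Tg P/yr.
Box C: F(C→D) = (2.1561 + 1.050) − 1.462 = 1.7441 Tg P/yr.
Box D: F(D→E) = (1.7441 + 1.047) − 1.405 = 1.3861 Tg P/yr.
Box E: F(E→F) = (1.3861 + 0.4487) − 0.3730 = 1.4618 Tg P/yr.
Box F throughput = its input = 1.4618 Tg P/yr; τ = 487100 / 1.4618 = 333200 yr.

333000 yr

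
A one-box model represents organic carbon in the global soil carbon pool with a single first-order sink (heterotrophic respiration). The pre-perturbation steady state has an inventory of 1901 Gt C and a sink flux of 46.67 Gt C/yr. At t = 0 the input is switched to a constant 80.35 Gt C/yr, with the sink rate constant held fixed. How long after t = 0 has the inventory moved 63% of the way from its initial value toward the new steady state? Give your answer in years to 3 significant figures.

τ = M₀/F₀ = 1901/46.67 = 40.73 yr.
The remaining gap fraction is e^(−t/τ); 63% covered ⇒ e^(−t/τ) = 0.370.
t = −τ ln(0.370) = 40.73 × 0.9943 = 40.50 yr.

40.5 yr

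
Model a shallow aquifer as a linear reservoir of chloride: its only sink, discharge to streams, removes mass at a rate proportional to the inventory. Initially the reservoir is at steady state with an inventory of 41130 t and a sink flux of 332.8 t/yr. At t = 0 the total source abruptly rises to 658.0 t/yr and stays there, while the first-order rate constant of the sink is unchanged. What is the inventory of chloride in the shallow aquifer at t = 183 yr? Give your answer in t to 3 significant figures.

72200 t

Residence time τ = M₀/F₀ = 123.6 yr. The eventual steady state is M_∞ = M₀·(F₁/F₀) = 41130 × 658.0/332.8 = 81321 t.
The anomaly ΔM(t) = M(t) − M_∞ decays as ΔM₀·e^(−t/τ) with ΔM₀ = 41130 − 81321 = −40190 t.
At t = 183 yr, e^(−t/τ) = e^(−1.481) = 0.2275, so ΔM = −9142 t and M = 81321 − 9142 = 72178 t.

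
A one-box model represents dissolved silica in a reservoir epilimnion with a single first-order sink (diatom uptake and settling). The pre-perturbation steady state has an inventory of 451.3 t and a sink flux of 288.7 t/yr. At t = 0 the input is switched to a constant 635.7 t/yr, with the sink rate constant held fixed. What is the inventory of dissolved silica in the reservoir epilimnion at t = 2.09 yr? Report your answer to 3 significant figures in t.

851 t

τ = M₀/F₀ = 451.3/288.7 = 1.563 yr; rate constant k = 1/τ.
New steady state M_∞ = F₁/k = F₁·τ = 635.7 × 1.563 = 993.74 t.
M(t) = M_∞ + (M₀ − M_∞)·e^(−t/τ); t/τ = 2.09/1.563 = 1.337, so e^(−t/τ) = 0.2626.
M(t) = 993.74 − 542.4 × 0.2626 = 851.27 t.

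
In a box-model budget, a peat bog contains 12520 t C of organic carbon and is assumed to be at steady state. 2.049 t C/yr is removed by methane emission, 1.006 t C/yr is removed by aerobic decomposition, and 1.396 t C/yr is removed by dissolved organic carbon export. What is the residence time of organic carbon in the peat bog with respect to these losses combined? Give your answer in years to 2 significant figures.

2800 yr

Total removal = 2.049 + 1.006 + 1.396 = 4.4510 t C/yr.
τ = M / ΣF_out = 12520 / 4.4510 = 2813 yr.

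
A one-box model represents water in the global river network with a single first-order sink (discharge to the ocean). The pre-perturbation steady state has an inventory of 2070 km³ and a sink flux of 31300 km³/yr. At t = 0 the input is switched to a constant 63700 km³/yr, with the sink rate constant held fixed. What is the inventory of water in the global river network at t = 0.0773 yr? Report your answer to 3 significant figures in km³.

3550 km³

Residence time τ = M₀/F₀ = 0.06613 yr. The eventual steady state is M_∞ = M₀·(F₁/F₀) = 2070 × 63700/31300 = 4212.7 km³.
The anomaly ΔM(t) = M(t) − M_∞ decays as ΔM₀·e^(−t/τ) with ΔM₀ = 2070 − 4212.7 = −2143 km³.
At t = 0.0773 yr, e^(−t/τ) = e^(−1.169) = 0.3107, so ΔM = −665.8 km³ and M = 4212.7 − 665.8 = 3546.9 km³.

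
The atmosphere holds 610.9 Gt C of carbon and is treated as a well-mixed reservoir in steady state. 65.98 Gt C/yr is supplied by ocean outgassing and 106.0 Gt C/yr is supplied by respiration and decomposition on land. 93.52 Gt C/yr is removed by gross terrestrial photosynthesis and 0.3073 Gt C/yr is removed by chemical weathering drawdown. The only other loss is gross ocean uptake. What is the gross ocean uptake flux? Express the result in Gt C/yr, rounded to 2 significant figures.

At steady state ΣF_in = ΣF_out.
ΣF_in = 65.98 + 106.0 = 171.98 Gt C/yr.
Gross ocean uptake flux = ΣF_in − (93.52 + 0.3073) = 171.98 − 93.83 = 78.15 Gt C/yr.

78 Gt C/yr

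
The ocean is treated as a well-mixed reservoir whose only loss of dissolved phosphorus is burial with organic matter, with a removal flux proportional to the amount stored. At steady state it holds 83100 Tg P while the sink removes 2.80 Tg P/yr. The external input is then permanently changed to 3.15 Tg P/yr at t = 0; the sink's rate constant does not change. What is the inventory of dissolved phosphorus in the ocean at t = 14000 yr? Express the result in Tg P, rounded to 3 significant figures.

87000 Tg P

Residence time τ = M₀/F₀ = 29680 yr. The eventual steady state is M_∞ = M₀·(F₁/F₀) = 83100 × 3.15/2.80 = 93488 Tg P.
The anomaly ΔM(t) = M(t) − M_∞ decays as ΔM₀·e^(−t/τ) with ΔM₀ = 83100 − 93488 = −10390 Tg P.
At t = 14000 yr, e^(−t/τ) = e^(−0.4717) = 0.6239, so ΔM = −6481 Tg P and M = 93488 − 6481 = 87006 Tg P.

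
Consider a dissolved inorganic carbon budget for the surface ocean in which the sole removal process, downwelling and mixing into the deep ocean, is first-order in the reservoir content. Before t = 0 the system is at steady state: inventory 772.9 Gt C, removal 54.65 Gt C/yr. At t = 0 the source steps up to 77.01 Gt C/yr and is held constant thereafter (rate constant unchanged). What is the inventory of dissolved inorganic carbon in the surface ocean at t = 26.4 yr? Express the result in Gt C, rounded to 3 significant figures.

1040 Gt C

τ = M₀/F₀ = 772.9/54.65 = 14.14 yr; rate constant k = 1/τ.
New steady state M_∞ = F₁/k = F₁·τ = 77.01 × 14.14 = 1089.1 Gt C.
M(t) = M_∞ + (M₀ − M_∞)·e^(−t/τ); t/τ = 26.4/14.14 = 1.867, so e^(−t/τ) = 0.1546.
M(t) = 1089.1 − 316.2 × 0.1546 = 1040.2 Gt C.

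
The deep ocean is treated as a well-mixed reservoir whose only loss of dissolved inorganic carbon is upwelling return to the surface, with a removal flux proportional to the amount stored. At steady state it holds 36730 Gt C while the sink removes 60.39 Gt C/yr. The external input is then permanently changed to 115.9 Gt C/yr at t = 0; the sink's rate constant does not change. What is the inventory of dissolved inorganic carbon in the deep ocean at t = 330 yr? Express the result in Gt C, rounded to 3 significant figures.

50900 Gt C

τ = M₀/F₀ = 36730/60.39 = 608.2 yr; rate constant k = 1/τ.
New steady state M_∞ = F₁/k = F₁·τ = 115.9 × 608.2 = 70492 Gt C.
M(t) = M_∞ + (M₀ − M_∞)·e^(−t/τ); t/τ = 330/608.2 = 0.5426, so e^(−t/τ) = 0.5813.
M(t) = 70492 − 33760 × 0.5813 = 50868 Gt C.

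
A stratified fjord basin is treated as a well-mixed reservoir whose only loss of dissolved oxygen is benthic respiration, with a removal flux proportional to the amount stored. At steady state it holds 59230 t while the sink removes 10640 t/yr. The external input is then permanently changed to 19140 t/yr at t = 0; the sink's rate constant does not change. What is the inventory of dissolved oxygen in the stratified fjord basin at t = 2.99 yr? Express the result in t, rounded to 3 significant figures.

78900 t

The sink rate constant is k = F₀/M₀ = 10640/59230 = 0.1796 yr⁻¹.
Solving dM/dt = F₁ − kM with M(0) = M₀ gives M(t) = F₁/k + (M₀ − F₁/k)·e^(−kt).
F₁/k = 19140/0.1796 = 106550 t; kt = 0.1796 × 2.99 = 0.5371, e^(−kt) = 0.5844.
M(2.99) = 106550 + (59230 − 106550) × 0.5844 = 106550 − 27650 = 78894 t.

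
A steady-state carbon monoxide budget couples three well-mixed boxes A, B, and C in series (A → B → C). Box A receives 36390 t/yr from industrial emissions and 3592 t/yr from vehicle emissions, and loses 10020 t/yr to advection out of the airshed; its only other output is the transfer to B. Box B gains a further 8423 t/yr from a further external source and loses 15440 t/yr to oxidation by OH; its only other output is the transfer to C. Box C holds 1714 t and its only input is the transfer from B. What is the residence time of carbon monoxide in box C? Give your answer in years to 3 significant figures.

Box A: F(A→B) = (36390 + 3592) − 10020 = 29962 t/yr.
Box B: F(B→C) = (29962 + 8423) − 15440 = 22945 t/yr.
Box C throughput = its input = 22945 t/yr; τ = 1714 / 22945 = 0.07470 yr.

0.0747 yr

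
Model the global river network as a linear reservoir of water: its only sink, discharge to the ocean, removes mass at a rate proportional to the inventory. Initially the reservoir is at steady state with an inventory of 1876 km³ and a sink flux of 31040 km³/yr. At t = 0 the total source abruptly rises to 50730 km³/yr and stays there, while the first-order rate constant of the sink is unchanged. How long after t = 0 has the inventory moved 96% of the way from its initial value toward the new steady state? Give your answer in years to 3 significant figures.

τ = M₀/F₀ = 1876/31040 = 0.06044 yr.
The remaining gap fraction is e^(−t/τ); 96% covered ⇒ e^(−t/τ) = 0.0400.
t = −τ ln(0.0400) = 0.06044 × 3.219 = 0.1945 yr.

0.195 yr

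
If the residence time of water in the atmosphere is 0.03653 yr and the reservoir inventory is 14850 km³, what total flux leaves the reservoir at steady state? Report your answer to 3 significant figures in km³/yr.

F = M / τ = 14850 / 0.03653 = 406500 km³/yr.

407000 km³/yr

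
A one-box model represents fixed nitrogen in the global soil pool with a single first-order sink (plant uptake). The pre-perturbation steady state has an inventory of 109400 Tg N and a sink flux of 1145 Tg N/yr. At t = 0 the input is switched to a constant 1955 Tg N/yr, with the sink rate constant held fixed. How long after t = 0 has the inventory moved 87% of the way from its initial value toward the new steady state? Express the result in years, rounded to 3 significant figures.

195 yr

τ = M₀/F₀ = 109400/1145 = 95.55 yr.
The remaining gap fraction is e^(−t/τ); 87% covered ⇒ e^(−t/τ) = 0.130.
t = −τ ln(0.130) = 95.55 × 2.040 = 194.9 yr.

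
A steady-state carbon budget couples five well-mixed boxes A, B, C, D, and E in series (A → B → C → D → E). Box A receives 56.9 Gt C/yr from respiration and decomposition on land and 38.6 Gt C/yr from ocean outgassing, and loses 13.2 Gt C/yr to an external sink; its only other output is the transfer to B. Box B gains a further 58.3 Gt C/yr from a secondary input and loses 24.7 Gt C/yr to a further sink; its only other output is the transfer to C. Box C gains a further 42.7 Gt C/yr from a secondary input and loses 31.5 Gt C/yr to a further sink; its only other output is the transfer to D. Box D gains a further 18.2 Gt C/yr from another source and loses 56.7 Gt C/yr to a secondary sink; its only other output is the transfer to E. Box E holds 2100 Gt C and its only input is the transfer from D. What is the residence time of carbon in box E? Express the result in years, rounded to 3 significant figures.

23.7 yr

Box A: F(A→B) = (56.9 + 38.6) − 13.2 = 82.300 Gt C/yr.
Box B: F(B→C) = (82.300 + 58.3) − 24.7 = 115.90 Gt C/yr.
Box C: F(C→D) = (115.90 + 42.7) − 31.5 = 127.10 Gt C/yr.
Box D: F(D→E) = (127.10 + 18.2) − 56.7 = 88.600 Gt C/yr.
Box E throughput = its input = 88.600 Gt C/yr; τ = 2100 / 88.600 = 23.70 yr.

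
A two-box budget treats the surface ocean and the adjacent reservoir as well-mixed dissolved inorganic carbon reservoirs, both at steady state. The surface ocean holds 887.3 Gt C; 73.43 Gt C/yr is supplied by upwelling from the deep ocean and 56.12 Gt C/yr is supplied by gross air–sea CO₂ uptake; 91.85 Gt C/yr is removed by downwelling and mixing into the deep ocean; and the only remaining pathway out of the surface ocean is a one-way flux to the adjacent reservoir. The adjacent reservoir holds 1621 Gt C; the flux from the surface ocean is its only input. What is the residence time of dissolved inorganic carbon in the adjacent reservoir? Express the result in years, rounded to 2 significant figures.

43 yr

Balance the surface ocean: ΣF_in = 73.43 + 56.12 = 129.55 Gt C/yr.
Flux to the adjacent reservoir = ΣF_in − (91.85) = 37.700 Gt C/yr.
At steady state the output of the adjacent reservoir equals its input, 37.700 Gt C/yr.
τ = M / F = 1621 / 37.700 = 43.00 yr.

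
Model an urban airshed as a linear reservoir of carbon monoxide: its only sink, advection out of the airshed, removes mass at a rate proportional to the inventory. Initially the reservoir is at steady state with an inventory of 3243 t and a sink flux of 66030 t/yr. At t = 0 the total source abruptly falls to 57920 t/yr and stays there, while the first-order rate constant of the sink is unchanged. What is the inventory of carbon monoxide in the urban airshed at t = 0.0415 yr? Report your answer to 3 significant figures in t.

3020 t

τ = M₀/F₀ = 3243/66030 = 0.04911 yr; rate constant k = 1/τ.
New steady state M_∞ = F₁/k = F₁·τ = 57920 × 0.04911 = 2844.7 t.
M(t) = M_∞ + (M₀ − M_∞)·e^(−t/τ); t/τ = 0.0415/0.04911 = 0.8450, so e^(−t/τ) = 0.4296.
M(t) = 2844.7 + 398.3 × 0.4296 = 3015.8 t.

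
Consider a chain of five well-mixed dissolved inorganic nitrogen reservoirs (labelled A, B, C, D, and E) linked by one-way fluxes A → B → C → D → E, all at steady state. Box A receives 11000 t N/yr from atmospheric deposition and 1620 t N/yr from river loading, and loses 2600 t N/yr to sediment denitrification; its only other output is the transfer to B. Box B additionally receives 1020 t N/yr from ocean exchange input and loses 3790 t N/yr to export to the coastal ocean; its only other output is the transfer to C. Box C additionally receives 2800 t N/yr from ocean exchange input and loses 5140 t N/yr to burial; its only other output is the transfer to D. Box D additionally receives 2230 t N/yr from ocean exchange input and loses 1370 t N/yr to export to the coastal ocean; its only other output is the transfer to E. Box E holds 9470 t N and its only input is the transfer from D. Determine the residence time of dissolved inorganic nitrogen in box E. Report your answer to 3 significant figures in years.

Box A: F(A→B) = (11000 + 1620) − 2600 = 10020 t N/yr.
Box B: F(B→C) = (10020 + 1020) − 3790 = 7250.0 t N/yr.
Box C: F(C→D) = (7250.0 + 2800) − 5140 = 4910.0 t N/yr.
Box D: F(D→E) = (4910.0 + 2230) − 1370 = 5770.0 t N/yr.
Box E throughput = its input = 5770.0 t N/yr; τ = 9470 / 5770.0 = 1.641 yr.

1.64 yr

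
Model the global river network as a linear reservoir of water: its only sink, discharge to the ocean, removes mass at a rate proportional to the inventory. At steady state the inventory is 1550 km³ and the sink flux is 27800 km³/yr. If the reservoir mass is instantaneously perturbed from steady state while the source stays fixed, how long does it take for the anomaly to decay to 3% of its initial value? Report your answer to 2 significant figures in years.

For a linear reservoir the anomaly decays as exp(−t/τ) with τ = M/F = 1550/27800 = 0.05576 yr.
exp(−t/τ) = 0.03 ⇒ t = −τ ln(0.03) = 0.05576 × 3.507 = 0.1955 yr.

0.20 yr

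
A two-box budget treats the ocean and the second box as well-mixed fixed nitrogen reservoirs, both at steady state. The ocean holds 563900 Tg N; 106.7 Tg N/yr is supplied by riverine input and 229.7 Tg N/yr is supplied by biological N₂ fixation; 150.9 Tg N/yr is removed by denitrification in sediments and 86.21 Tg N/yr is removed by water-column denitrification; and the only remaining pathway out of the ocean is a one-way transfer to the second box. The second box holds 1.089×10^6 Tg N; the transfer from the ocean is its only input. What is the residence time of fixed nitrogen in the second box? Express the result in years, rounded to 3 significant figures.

Balance the ocean: ΣF_in = 106.7 + 229.7 = 336.40 Tg N/yr.
Transfer to the second box = ΣF_in − (150.9 + 86.21) = 99.290 Tg N/yr.
At steady state the output of the second box equals its input, 99.290 Tg N/yr.
τ = M / F = 1.089×10^6 / 99.290 = 10970 yr.

11000 yr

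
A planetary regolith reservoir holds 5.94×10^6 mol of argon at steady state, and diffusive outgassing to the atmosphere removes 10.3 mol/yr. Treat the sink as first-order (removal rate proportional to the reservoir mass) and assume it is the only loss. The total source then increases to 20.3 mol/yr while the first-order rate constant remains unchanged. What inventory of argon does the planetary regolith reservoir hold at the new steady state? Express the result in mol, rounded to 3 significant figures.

Rate constant k = F/M = 10.3 / 5.94×10^6 = 1.734×10^-6 yr⁻¹.
At the new steady state, source = k·M_new ⇒ M_new = 20.3 / 1.734×10^-6 = 1.171×10^7 mol.
(Equivalently M_new = M × F_new/F_old = 5.94×10^6 × 20.3/10.3.)

1.17×10^7 mol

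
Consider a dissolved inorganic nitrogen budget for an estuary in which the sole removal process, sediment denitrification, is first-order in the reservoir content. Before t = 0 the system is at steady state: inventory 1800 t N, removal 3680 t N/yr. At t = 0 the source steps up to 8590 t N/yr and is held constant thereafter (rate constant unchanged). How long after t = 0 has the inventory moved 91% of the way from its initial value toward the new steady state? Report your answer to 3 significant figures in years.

τ = M₀/F₀ = 1800/3680 = 0.4891 yr.
The remaining gap fraction is e^(−t/τ); 91% covered ⇒ e^(−t/τ) = 0.0900.
t = −τ ln(0.0900) = 0.4891 × 2.408 = 1.178 yr.

1.18 yr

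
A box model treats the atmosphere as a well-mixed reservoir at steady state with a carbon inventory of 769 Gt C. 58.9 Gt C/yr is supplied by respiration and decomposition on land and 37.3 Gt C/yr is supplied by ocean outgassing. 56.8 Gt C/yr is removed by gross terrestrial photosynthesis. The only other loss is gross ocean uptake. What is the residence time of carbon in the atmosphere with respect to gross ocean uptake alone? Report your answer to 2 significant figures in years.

20 yr

At steady state ΣF_in = ΣF_out.
ΣF_in = 58.9 + 37.3 = 96.200 Gt C/yr.
Gross ocean uptake flux = ΣF_in − (56.8) = 96.200 − 56.80 = 39.40 Gt C/yr.
τ = M / F = 769 / 39.40 = 19.52 yr.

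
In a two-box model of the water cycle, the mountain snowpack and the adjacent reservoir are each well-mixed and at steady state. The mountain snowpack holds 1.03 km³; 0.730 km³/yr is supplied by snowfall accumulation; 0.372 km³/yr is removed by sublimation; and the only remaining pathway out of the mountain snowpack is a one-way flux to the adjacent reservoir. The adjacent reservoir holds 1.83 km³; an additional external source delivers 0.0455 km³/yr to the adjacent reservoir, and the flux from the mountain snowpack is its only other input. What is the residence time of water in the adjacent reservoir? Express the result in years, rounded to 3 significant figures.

4.54 yr

Balance the mountain snowpack: ΣF_in = 0.73000 km³/yr.
Flux to the adjacent reservoir = ΣF_in − (0.372) = 0.35800 km³/yr.
Total input to the adjacent reservoir = 0.35800 + 0.0455 = 0.40350 km³/yr; at steady state this equals its total output.
τ = M / F = 1.83 / 0.40350 = 4.535 yr.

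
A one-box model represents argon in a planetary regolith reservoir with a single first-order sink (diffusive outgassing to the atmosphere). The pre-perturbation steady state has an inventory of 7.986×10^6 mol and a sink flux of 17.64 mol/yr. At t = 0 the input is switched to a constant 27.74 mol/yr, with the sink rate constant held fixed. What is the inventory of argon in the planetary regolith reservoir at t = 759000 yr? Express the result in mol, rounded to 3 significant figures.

1.17×10^7 mol

τ = M₀/F₀ = 7.986×10^6/17.64 = 452700 yr; rate constant k = 1/τ.
New steady state M_∞ = F₁/k = F₁·τ = 27.74 × 452700 = 1.2558×10^7 mol.
M(t) = M_∞ + (M₀ − M_∞)·e^(−t/τ); t/τ = 759000/452700 = 1.677, so e^(−t/τ) = 0.1870.
M(t) = 1.2558×10^7 − 4.572×10^6 × 0.1870 = 1.1703×10^7 mol.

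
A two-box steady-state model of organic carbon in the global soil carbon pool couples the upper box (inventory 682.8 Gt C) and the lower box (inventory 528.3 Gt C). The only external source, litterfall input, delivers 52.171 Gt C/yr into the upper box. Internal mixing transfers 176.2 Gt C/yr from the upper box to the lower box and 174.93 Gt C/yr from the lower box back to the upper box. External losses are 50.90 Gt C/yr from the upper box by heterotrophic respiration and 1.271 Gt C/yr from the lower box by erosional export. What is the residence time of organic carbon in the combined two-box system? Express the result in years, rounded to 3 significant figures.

23.2 yr

Residence time in the combined system uses the total inventory and the total *external* removal — internal exchanges between the two boxes cancel.
M_total = 682.8 + 528.3 = 1211.1 Gt C.
ΣF_external_out = 50.90 + 1.271 = 52.171 Gt C/yr.
τ = M_total / ΣF_ext = 1211.1 / 52.171 = 23.21 yr.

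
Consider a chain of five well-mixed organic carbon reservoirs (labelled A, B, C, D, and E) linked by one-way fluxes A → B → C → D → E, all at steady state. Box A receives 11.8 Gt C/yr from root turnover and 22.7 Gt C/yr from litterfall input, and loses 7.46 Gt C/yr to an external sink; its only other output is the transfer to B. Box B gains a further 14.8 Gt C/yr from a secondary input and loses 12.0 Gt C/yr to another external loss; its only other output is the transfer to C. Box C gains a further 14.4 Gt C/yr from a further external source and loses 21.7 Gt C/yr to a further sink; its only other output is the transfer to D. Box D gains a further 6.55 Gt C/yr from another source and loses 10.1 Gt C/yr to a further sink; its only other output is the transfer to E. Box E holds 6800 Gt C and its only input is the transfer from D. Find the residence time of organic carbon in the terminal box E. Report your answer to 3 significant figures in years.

Box A: F(A→B) = (11.8 + 22.7) − 7.46 = 27.040 Gt C/yr.
Box B: F(B→C) = (27.040 + 14.8) − 12.0 = 29.840 Gt C/yr.
Box C: F(C→D) = (29.840 + 14.4) − 21.7 = 22.540 Gt C/yr.
Box D: F(D→E) = (22.540 + 6.55) − 10.1 = 18.990 Gt C/yr.
Box E throughput = its input = 18.990 Gt C/yr; τ = 6800 / 18.990 = 358.1 yr.

358 yr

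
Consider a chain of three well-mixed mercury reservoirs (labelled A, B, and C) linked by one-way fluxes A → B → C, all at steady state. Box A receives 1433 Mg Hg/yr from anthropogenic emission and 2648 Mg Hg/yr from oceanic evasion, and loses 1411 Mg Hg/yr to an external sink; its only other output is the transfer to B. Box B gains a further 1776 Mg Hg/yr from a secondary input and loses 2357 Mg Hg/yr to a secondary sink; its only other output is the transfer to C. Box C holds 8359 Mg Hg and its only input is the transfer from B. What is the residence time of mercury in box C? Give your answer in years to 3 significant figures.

Box A: F(A→B) = (1433 + 2648) − 1411 = 2670.0 Mg Hg/yr.
Box B: F(B→C) = (2670.0 + 1776) − 2357 = 2089.0 Mg Hg/yr.
Box C throughput = its input = 2089.0 Mg Hg/yr; τ = 8359 / 2089.0 = 4.001 yr.

4.00 yr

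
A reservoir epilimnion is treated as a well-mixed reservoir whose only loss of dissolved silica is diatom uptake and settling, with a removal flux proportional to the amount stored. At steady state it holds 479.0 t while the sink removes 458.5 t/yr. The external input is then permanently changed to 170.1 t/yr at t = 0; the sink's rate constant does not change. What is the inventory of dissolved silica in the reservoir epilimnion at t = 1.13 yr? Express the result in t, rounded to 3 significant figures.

τ = M₀/F₀ = 479.0/458.5 = 1.045 yr; rate constant k = 1/τ.
New steady state M_∞ = F₁/k = F₁·τ = 170.1 × 1.045 = 177.71 t.
M(t) = M_∞ + (M₀ − M_∞)·e^(−t/τ); t/τ = 1.13/1.045 = 1.082, so e^(−t/τ) = 0.3390.
M(t) = 177.71 + 301.3 × 0.3390 = 279.86 t.

280 t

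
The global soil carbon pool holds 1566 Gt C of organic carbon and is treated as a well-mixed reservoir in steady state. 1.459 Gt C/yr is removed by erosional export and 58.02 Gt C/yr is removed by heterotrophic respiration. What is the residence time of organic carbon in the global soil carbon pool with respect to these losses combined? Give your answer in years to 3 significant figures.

Total removal = 1.459 + 58.02 = 59.479 Gt C/yr.
τ = M / ΣF_out = 1566 / 59.479 = 26.33 yr.

26.3 yr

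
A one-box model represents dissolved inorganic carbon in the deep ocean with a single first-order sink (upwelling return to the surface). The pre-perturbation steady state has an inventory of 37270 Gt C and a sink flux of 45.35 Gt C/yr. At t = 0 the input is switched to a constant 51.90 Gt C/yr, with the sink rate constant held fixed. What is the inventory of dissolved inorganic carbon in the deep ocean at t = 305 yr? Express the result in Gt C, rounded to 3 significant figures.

38900 Gt C

τ = M₀/F₀ = 37270/45.35 = 821.8 yr; rate constant k = 1/τ.
New steady state M_∞ = F₁/k = F₁·τ = 51.90 × 821.8 = 42653 Gt C.
M(t) = M_∞ + (M₀ − M_∞)·e^(−t/τ); t/τ = 305/821.8 = 0.3711, so e^(−t/τ) = 0.6900.
M(t) = 42653 − 5383 × 0.6900 = 38939 Gt C.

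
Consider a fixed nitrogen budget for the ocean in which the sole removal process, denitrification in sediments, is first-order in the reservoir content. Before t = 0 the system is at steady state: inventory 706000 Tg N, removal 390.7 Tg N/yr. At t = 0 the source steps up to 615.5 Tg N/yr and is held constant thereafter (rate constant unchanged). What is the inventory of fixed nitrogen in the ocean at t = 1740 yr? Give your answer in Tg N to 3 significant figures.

957000 Tg N

τ = M₀/F₀ = 706000/390.7 = 1807 yr; rate constant k = 1/τ.
New steady state M_∞ = F₁/k = F₁·τ = 615.5 × 1807 = 1.1122×10^6 Tg N.
M(t) = M_∞ + (M₀ − M_∞)·e^(−t/τ); t/τ = 1740/1807 = 0.9629, so e^(−t/τ) = 0.3818.
M(t) = 1.1122×10^6 − 406200 × 0.3818 = 957130 Tg N.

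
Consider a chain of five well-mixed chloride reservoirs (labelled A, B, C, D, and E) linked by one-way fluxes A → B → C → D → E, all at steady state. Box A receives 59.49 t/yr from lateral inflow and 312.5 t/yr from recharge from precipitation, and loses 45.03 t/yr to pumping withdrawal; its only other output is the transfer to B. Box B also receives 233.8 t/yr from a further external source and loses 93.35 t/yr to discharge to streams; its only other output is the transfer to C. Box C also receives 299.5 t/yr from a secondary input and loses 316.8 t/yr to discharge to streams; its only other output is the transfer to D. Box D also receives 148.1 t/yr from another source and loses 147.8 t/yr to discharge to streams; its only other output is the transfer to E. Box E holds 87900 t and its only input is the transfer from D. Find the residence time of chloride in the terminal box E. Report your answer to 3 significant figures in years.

Box A: F(A→B) = (59.49 + 312.5) − 45.03 = 326.96 t/yr.
Box B: F(B→C) = (326.96 + 233.8) − 93.35 = 467.41 t/yr.
Box C: F(C→D) = (467.41 + 299.5) − 316.8 = 450.11 t/yr.
Box D: F(D→E) = (450.11 + 148.1) − 147.8 = 450.41 t/yr.
Box E throughput = its input = 450.41 t/yr; τ = 87900 / 450.41 = 195.2 yr.

195 yr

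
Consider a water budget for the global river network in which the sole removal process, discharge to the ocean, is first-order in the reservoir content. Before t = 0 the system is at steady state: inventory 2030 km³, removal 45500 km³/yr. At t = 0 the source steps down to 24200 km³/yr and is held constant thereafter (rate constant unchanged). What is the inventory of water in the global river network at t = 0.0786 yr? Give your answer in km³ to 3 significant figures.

The sink rate constant is k = F₀/M₀ = 45500/2030 = 22.41 yr⁻¹.
Solving dM/dt = F₁ − kM with M(0) = M₀ gives M(t) = F₁/k + (M₀ − F₁/k)·e^(−kt).
F₁/k = 24200/22.41 = 1079.7 km³; kt = 22.41 × 0.0786 = 1.762, e^(−kt) = 0.1717.
M(0.0786) = 1079.7 + (2030 − 1079.7) × 0.1717 = 1079.7 + 163.2 = 1242.9 km³.

1240 km³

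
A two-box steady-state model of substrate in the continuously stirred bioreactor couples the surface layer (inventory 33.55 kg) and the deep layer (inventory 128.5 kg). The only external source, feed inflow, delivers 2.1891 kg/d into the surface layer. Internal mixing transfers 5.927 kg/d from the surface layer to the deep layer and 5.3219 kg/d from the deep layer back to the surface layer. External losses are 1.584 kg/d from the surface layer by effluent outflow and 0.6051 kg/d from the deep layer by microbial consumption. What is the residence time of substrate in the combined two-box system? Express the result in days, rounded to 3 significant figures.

74.0 d

Treat the two boxes together as one reservoir: the mixing fluxes between them are internal recycling, so τ = ΣM / Σ(external losses).
M_total = 33.55 + 128.5 = 162.05 kg.
ΣF_external_out = 1.584 + 0.6051 = 2.1891 kg/d.
τ = M_total / ΣF_ext = 162.05 / 2.1891 = 74.03 d.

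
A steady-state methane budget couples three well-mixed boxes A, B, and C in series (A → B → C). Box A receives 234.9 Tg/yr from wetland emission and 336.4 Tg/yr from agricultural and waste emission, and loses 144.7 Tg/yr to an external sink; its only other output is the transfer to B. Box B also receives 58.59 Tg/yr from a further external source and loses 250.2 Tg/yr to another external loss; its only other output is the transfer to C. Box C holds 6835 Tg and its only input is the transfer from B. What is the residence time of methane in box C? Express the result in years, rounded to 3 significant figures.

29.1 yr

Box A: F(A→B) = (234.9 + 336.4) − 144.7 = 426.60 Tg/yr.
Box B: F(B→C) = (426.60 + 58.59) − 250.2 = 234.99 Tg/yr.
Box C throughput = its input = 234.99 Tg/yr; τ = 6835 / 234.99 = 29.09 yr.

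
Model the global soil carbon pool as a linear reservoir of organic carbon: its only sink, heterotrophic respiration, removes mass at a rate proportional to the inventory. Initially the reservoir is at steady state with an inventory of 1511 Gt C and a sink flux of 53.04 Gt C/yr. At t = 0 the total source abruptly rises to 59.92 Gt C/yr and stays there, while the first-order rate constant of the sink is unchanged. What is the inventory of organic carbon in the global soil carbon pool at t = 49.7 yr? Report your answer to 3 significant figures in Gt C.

τ = M₀/F₀ = 1511/53.04 = 28.49 yr; rate constant k = 1/τ.
New steady state M_∞ = F₁/k = F₁·τ = 59.92 × 28.49 = 1707.0 Gt C.
M(t) = M_∞ + (M₀ − M_∞)·e^(−t/τ); t/τ = 49.7/28.49 = 1.745, so e^(−t/τ) = 0.1747.
M(t) = 1707.0 − 196.0 × 0.1747 = 1672.8 Gt C.

1670 Gt C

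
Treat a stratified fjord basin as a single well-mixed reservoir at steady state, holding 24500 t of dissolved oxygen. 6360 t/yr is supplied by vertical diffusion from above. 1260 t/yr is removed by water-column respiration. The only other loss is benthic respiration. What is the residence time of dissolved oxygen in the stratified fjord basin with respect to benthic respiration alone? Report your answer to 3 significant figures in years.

4.80 yr

At steady state ΣF_in = ΣF_out.
ΣF_in = 6360.0 t/yr.
Benthic respiration flux = ΣF_in − (1260) = 6360.0 − 1260 = 5100 t/yr.
τ = M / F = 24500 / 5100 = 4.804 yr.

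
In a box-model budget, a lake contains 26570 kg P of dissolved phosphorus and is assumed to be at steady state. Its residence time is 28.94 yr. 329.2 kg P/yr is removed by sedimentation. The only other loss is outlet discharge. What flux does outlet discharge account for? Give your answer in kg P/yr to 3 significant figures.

589 kg P/yr

Total removal F = M/τ = 26570 / 28.94 = 918.1 kg P/yr.
Outlet discharge = F − (329.2) = 918.1 − 329.2 = 588.9 kg P/yr.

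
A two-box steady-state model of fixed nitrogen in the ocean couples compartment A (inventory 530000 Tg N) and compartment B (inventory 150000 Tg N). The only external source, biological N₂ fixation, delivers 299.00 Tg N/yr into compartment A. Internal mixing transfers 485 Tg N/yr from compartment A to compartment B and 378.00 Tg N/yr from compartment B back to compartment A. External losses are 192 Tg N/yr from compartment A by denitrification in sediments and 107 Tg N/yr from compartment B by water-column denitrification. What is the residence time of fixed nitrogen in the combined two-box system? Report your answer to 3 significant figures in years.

Treat the two boxes together as one reservoir: the mixing fluxes between them are internal recycling, so τ = ΣM / Σ(external losses).
M_total = 530000 + 150000 = 680000 Tg N.
ΣF_external_out = 192 + 107 = 299.00 Tg N/yr.
τ = M_total / ΣF_ext = 680000 / 299.00 = 2274 yr.

2270 yr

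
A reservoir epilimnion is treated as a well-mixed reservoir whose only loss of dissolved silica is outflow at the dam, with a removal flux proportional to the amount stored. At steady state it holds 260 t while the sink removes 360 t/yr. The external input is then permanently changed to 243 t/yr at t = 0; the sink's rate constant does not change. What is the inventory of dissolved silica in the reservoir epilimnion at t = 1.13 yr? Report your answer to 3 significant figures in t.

The sink rate constant is k = F₀/M₀ = 360/260 = 1.385 yr⁻¹.
Solving dM/dt = F₁ − kM with M(0) = M₀ gives M(t) = F₁/k + (M₀ − F₁/k)·e^(−kt).
F₁/k = 243/1.385 = 175.50 t; kt = 1.385 × 1.13 = 1.565, e^(−kt) = 0.2092.
M(1.13) = 175.50 + (260 − 175.50) × 0.2092 = 175.50 + 17.67 = 193.17 t.

193 t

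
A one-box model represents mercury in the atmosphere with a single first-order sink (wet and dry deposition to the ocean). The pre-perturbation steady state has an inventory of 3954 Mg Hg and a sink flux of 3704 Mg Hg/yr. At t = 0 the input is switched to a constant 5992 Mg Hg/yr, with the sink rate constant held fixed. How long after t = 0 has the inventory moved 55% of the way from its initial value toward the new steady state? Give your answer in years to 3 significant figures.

τ = M₀/F₀ = 3954/3704 = 1.067 yr.
The remaining gap fraction is e^(−t/τ); 55% covered ⇒ e^(−t/τ) = 0.450.
t = −τ ln(0.450) = 1.067 × 0.7985 = 0.8524 yr.

0.852 yr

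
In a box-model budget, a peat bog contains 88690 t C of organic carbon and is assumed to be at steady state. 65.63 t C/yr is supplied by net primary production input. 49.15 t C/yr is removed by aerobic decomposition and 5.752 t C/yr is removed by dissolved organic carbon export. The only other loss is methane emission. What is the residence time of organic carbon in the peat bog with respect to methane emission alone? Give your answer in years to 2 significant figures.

8300 yr

At steady state ΣF_in = ΣF_out.
ΣF_in = 65.630 t C/yr.
Methane emission flux = ΣF_in − (49.15 + 5.752) = 65.630 − 54.90 = 10.73 t C/yr.
τ = M / F = 88690 / 10.73 = 8267 yr.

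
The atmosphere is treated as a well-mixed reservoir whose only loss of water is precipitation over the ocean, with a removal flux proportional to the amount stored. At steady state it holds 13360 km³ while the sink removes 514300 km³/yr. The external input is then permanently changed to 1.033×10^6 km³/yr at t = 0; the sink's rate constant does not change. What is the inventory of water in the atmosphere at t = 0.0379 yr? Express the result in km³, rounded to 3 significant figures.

23700 km³

Residence time τ = M₀/F₀ = 0.02598 yr. The eventual steady state is M_∞ = M₀·(F₁/F₀) = 13360 × 1.033×10^6/514300 = 26834 km³.
The anomaly ΔM(t) = M(t) − M_∞ decays as ΔM₀·e^(−t/τ) with ΔM₀ = 13360 − 26834 = −13470 km³.
At t = 0.0379 yr, e^(−t/τ) = e^(−1.459) = 0.2325, so ΔM = −3132 km³ and M = 26834 − 3132 = 23702 km³.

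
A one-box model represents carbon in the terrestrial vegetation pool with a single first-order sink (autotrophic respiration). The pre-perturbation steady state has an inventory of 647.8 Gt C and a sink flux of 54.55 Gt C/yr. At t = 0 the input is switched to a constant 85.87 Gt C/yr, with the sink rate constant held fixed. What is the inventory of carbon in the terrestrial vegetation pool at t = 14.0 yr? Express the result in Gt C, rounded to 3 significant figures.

905 Gt C

Residence time τ = M₀/F₀ = 11.88 yr. The eventual steady state is M_∞ = M₀·(F₁/F₀) = 647.8 × 85.87/54.55 = 1019.7 Gt C.
The anomaly ΔM(t) = M(t) − M_∞ decays as ΔM₀·e^(−t/τ) with ΔM₀ = 647.8 − 1019.7 = −371.9 Gt C.
At t = 14.0 yr, e^(−t/τ) = e^(−1.179) = 0.3076, so ΔM = −114.4 Gt C and M = 1019.7 − 114.4 = 905.32 Gt C.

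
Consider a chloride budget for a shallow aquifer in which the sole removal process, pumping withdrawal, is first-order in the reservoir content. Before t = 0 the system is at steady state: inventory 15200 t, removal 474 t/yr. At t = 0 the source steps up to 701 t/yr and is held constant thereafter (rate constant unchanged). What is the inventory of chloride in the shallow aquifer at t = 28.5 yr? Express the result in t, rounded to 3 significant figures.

Residence time τ = M₀/F₀ = 32.07 yr. The eventual steady state is M_∞ = M₀·(F₁/F₀) = 15200 × 701/474 = 22479 t.
The anomaly ΔM(t) = M(t) − M_∞ decays as ΔM₀·e^(−t/τ) with ΔM₀ = 15200 − 22479 = −7279 t.
At t = 28.5 yr, e^(−t/τ) = e^(−0.8887) = 0.4112, so ΔM = −2993 t and M = 22479 − 2993 = 19486 t.

19500 t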